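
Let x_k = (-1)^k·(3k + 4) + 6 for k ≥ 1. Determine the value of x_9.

-25

(-1)^9 = -1; 3k + 4 at k=9 is 31; so x_9 = -25.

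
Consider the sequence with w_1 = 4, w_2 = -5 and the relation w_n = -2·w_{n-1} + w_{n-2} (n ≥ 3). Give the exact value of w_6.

-193

w_3 = 14, w_4 = -33, w_5 = 80, w_6 = -193.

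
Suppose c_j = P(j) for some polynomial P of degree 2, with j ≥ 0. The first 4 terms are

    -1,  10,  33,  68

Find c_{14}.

1245

1st diffs: 11, 23, 35.
2nd diffs: 12, 12 (constant).
Newton forward-difference form: c_j = -1 + 11·C(j,1) + 12·C(j,2).
At j = 14: j = 14, so c_{14} = -1 + 154 + 1092 = 1245.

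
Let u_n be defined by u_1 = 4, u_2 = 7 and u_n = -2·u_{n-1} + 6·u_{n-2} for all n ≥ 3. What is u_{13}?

Compute successive terms:
u_3 = 10, u_4 = 22, u_5 = 16, …, u_{10} = 9328, u_{11} = -32096, u_{12} = 120160, u_{13} = -432896.

-432896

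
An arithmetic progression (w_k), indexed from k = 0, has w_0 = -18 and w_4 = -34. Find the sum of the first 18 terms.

Common difference d = (-34 - (-18)) / (4 - 0) = -4.
w_k = -18 + (k - 0)·(-4).
w_{17} = -86; S = 18·(-18 + (-86))/2 = -936.

-936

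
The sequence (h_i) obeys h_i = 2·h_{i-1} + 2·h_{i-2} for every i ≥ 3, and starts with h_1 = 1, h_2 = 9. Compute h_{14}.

1327296

Compute successive terms:
h_3 = 20; h_4 = 58; h_5 = 156; …; h_{11} = 65088; h_{12} = 177824; h_{13} = 485824; h_{14} = 1327296.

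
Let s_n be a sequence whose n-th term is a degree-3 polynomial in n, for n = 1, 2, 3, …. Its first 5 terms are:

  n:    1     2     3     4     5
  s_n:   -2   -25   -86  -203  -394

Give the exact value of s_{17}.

-15010

1st diffs: -23, -61, -117, -191.
2nd diffs: -38, -56, -74.
3rd diffs: -18, -18 (constant).
So s_n = -3n^3 - n^2 + n + 1.
Evaluating at n = 17 gives s_{17} = -15010.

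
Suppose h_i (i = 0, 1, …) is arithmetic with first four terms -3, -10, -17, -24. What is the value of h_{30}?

-213

Common difference d = -7.
h_i = -3 + (i - 0)·(-7).
h_{30} = -3 + 30·(-7) = -213.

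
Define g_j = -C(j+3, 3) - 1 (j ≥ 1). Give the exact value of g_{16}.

C(19, 3) = 969, so g_{16} = -970.

-970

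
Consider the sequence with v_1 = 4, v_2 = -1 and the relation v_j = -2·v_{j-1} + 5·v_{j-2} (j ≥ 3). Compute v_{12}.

Compute successive terms:
v_3 = 22;  v_4 = -49;  v_5 = 208;  v_6 = -661;  v_7 = 2362;  v_8 = -8029;  v_9 = 27868;  v_{10} = -95881;  v_{11} = 331102;  v_{12} = -1141609.

-1141609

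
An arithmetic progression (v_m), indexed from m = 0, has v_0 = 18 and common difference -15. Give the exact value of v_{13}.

-177

v_m = 18 + (m - 0)·(-15).
v_{13} = 18 + 13·(-15) = -177.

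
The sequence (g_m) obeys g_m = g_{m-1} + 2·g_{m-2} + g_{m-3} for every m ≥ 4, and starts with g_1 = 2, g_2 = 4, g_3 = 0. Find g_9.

Iterate the recurrence:
g_4 = 10  g_5 = 14  g_6 = 34  g_7 = 72  g_8 = 154  g_9 = 332.

332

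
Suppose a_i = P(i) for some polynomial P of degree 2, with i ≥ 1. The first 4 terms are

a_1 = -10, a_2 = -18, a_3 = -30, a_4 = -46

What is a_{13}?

1st diffs: -8, -12, -16.
2nd diffs: -4, -4 (constant).
So a_i = -2i^2 - 2i - 6.
Evaluating at i = 13 gives a_{13} = -370.

-370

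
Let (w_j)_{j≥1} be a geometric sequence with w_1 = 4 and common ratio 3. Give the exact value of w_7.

2916

w_j = 4·3^(j-1).
w_7 = 4·3^6 = 2916.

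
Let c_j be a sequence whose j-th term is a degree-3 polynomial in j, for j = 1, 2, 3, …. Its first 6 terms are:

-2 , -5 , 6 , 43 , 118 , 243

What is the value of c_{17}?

1st diffs: -3, 11, 37, 75, 125.
2nd diffs: 14, 26, 38, 50.
3rd diffs: 12, 12, 12 (constant).
Newton forward-difference form: c_j = -2 + (-3)·C(j-1,1) + 14·C(j-1,2) + 12·C(j-1,3).
At j = 17: j-1 = 16, so c_{17} = -2 - 48 + 1680 + 6720 = 8350.

8350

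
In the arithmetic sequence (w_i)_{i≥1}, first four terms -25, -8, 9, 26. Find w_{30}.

Common difference d = 17.
w_i = -25 + (i - 1)·17.
w_{30} = -25 + 29·17 = 468.

468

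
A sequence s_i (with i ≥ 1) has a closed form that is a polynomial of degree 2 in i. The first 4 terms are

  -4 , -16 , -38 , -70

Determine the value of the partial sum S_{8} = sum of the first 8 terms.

1st diffs: -12, -22, -32.
2nd diffs: -10, -10 (constant).
So s_i = -5i^2 + 3i - 2.
Continuing: -112, -164, -226, -298.
Summing i = 1..8 (8 terms) gives -928.

-928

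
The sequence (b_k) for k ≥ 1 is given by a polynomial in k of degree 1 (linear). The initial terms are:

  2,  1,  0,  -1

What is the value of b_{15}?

1st diffs: -1, -1, -1 (constant).
So b_k = -k + 3.
Evaluating at k = 15 gives b_{15} = -12.

-12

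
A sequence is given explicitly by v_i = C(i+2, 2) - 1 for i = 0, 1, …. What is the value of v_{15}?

C(17, 2) = 136, so v_{15} = 135.

135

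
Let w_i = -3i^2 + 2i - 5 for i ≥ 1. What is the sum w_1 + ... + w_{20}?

Over i = 1..20: Σi = 210, Σi² = 2870.
Total = (-3)·2870 + (2)·210 + (-5)·20 = -8290.

-8290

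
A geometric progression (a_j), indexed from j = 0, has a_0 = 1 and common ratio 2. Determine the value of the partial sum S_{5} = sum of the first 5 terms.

31

a_j = 1·2^(j-0).
S = 1·(2^5 - 1)/(2 - 1) = 1·(32 - 1)/(1) = 31.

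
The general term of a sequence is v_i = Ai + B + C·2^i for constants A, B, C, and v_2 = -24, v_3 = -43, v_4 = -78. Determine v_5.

-145

At i = 2, 3, 4: 2A + B + 4C = -24; 3A + B + 8C = -43; 4A + B + 16C = -78.
Subtracting the first from the second: A + 4C = -19.
Subtracting the second from the third: A + 8C = -35.
Solving: C = -4, A = -3, then B = -2.
Hence v_5 = -3·5 + (-2) + (-4)·32 = -145.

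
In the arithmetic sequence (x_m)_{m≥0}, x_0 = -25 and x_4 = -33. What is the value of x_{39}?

-103

Common difference d = (-33 - (-25)) / (4 - 0) = -2.
x_m = -25 + (m - 0)·(-2).
x_{39} = -25 + 39·(-2) = -103.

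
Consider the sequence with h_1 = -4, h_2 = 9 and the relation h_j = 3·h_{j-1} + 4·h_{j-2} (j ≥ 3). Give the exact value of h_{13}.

Step forward from the initial values:
h_3 = 11, h_4 = 69, h_5 = 251, …, h_{10} = 262149, h_{11} = 1048571, h_{12} = 4194309, h_{13} = 16777211.
(Characteristic roots are 4 and -1.)

16777211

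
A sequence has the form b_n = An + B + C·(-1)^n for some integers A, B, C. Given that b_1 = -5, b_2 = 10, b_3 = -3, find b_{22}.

30

Plug in n = 1, 2, 3: A + B - C = -5; 2A + B + C = 10; 3A + B - C = -3.
Subtracting the first from the second: A + 2C = 15.
Subtracting the second from the third: A - 2C = -13.
Solving: C = 7, A = 1, then B = 1.
Therefore b_{22} = 22 + 1 + 7·1 = 30.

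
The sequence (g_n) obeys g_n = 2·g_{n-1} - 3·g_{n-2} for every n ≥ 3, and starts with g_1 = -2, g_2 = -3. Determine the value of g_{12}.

657

Step forward from the initial values:
g_3 = 0;  g_4 = 9;  g_5 = 18;  g_6 = 9;  g_7 = -36;  g_8 = -99;  g_9 = -90;  g_{10} = 117;  g_{11} = 504;  g_{12} = 657.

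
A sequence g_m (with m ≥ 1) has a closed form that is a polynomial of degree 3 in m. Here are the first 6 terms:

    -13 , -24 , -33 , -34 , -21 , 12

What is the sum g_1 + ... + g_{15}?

7750

1st diffs: -11, -9, -1, 13, 33.
2nd diffs: 2, 8, 14, 20.
3rd diffs: 6, 6, 6 (constant).
Newton forward-difference form: g_m = -13 + (-11)·C(m-1,1) + 2·C(m-1,2) + 6·C(m-1,3).
Continuing: …, 71, 162, 291, 464, …, g_{15} = 2199.
Summing m = 1..15 (15 terms) gives 7750.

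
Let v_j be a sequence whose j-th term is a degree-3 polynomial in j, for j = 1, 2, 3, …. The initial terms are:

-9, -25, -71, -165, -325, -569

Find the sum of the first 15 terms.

-40035

1st diffs: -16, -46, -94, -160, -244.
2nd diffs: -30, -48, -66, -84.
3rd diffs: -18, -18, -18 (constant).
So v_j = -3j^3 + 3j^2 - 4j - 5.
Continuing: …, -915, -1381, -1985, -2745, …, v_{15} = -9515.
Summing j = 1..15 (15 terms) gives -40035.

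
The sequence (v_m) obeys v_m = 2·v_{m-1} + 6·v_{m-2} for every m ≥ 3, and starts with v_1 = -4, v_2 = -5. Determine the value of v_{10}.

Step forward from the initial values:
v_3 = -34, v_4 = -98, v_5 = -400, v_6 = -1388, v_7 = -5176, v_8 = -18680, v_9 = -68416, v_{10} = -248912.

-248912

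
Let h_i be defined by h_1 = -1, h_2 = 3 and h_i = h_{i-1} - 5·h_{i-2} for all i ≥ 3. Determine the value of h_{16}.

230713

Applying the relation repeatedly:
h_3 = 8, h_4 = -7, h_5 = -47, …, h_{13} = 3583, h_{14} = -62157, h_{15} = -80072, h_{16} = 230713.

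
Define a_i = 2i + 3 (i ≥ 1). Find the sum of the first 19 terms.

437

Over i = 1..19: Σi = 190.
Total = (2)·190 + (3)·19 = 437.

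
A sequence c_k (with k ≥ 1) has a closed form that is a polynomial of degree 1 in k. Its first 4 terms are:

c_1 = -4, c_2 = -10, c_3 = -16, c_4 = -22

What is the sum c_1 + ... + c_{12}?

-444

1st diffs: -6, -6, -6 (constant).
So c_k = -6k + 2.
Continuing: …, -28, -34, -40, -46, …, c_{12} = -70.
Summing k = 1..12 (12 terms) gives -444.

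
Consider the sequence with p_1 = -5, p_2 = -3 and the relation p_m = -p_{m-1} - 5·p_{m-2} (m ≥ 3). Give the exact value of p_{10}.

Iterate the recurrence:
p_3 = 28  p_4 = -13  p_5 = -127  p_6 = 192  p_7 = 443  p_8 = -1403  p_9 = -812  p_{10} = 7827.

7827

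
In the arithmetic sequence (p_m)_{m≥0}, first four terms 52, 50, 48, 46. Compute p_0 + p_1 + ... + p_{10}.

Common difference d = -2.
p_m = 52 + (m - 0)·(-2).
p_{10} = 32; S = 11·(52 + 32)/2 = 462.

462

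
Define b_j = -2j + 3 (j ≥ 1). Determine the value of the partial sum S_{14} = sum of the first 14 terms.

-168

Over j = 1..14: Σj = 105.
Total = (-2)·105 + (3)·14 = -168.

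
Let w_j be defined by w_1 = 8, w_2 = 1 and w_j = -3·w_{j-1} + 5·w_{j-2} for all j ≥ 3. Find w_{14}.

Applying the relation repeatedly:
w_3 = 37  w_4 = -106  w_5 = 503  …  w_{11} = 2661427  w_{12} = -11158051  w_{13} = 46781288  w_{14} = -196134119.

-196134119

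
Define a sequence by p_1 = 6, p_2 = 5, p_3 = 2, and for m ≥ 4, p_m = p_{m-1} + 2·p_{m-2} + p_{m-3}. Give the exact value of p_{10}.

1358

Compute successive terms:
p_4 = 18  p_5 = 27  p_6 = 65  p_7 = 137  p_8 = 294  p_9 = 633  p_{10} = 1358.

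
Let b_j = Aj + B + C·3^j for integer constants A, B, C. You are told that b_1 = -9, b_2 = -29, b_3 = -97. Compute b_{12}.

The three given values yield: A + B + 3C = -9; 2A + B + 9C = -29; 3A + B + 27C = -97.
Subtracting the first from the second: A + 6C = -20.
Subtracting the second from the third: A + 18C = -68.
Solving: C = -4, A = 4, then B = -1.
So b_j = 4·j + (-1) + (-4)·3^j; at j=12 this is -2125717.

-2125717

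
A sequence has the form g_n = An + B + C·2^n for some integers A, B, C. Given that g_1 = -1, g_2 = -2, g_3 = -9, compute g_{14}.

The three given values yield: A + B + 2C = -1; 2A + B + 4C = -2; 3A + B + 8C = -9.
Subtracting the first from the second: A + 2C = -1.
Subtracting the second from the third: A + 4C = -7.
Solving: C = -3, A = 5, then B = 0.
Hence g_{14} = 5·14 + 0 + (-3)·16384 = -49082.

-49082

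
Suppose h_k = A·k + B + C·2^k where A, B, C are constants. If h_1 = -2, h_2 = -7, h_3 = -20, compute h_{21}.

-8388542

Plug in k = 1, 2, 3: A + B + 2C = -2; 2A + B + 4C = -7; 3A + B + 8C = -20.
Subtracting the first from the second: A + 2C = -5.
Subtracting the second from the third: A + 4C = -13.
Solving: C = -4, A = 3, then B = 3.
Hence h_{21} = 3·21 + 3 + (-4)·2097152 = -8388542.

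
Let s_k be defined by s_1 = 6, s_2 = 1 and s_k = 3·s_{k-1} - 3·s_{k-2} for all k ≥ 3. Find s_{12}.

4131

Applying the relation repeatedly:
s_3 = -15  s_4 = -48  s_5 = -99  s_6 = -153  s_7 = -162  s_8 = -27  s_9 = 405  s_{10} = 1296  s_{11} = 2673  s_{12} = 4131.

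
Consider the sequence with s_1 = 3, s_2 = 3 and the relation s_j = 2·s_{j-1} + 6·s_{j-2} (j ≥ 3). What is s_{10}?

Applying the relation repeatedly:
s_3 = 24; s_4 = 66; s_5 = 276; s_6 = 948; s_7 = 3552; s_8 = 12792; s_9 = 46896; s_{10} = 170544.

170544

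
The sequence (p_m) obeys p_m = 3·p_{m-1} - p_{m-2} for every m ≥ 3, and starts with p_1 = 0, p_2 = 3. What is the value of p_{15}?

953433

Iterate the recurrence:
p_3 = 9; p_4 = 24; p_5 = 63; …; p_{12} = 53133; p_{13} = 139104; p_{14} = 364179; p_{15} = 953433.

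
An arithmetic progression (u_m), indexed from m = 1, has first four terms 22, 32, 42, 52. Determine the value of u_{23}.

Common difference d = 10.
u_m = 22 + (m - 1)·10.
u_{23} = 22 + 22·10 = 242.

242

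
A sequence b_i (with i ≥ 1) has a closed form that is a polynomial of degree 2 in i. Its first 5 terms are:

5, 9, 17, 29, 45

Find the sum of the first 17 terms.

1st diffs: 4, 8, 12, 16.
2nd diffs: 4, 4, 4 (constant).
Newton forward-difference form: b_i = 5 + 4·C(i-1,1) + 4·C(i-1,2).
Continuing: …, 65, 89, 117, 149, …, b_{17} = 549.
Summing i = 1..17 (17 terms) gives 3349.

3349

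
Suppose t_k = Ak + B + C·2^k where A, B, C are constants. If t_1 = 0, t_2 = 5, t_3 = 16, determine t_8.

755

At k = 1, 2, 3: A + B + 2C = 0; 2A + B + 4C = 5; 3A + B + 8C = 16.
Subtracting the first from the second: A + 2C = 5.
Subtracting the second from the third: A + 4C = 11.
Solving: C = 3, A = -1, then B = -5.
Hence t_8 = -1·8 + (-5) + 3·256 = 755.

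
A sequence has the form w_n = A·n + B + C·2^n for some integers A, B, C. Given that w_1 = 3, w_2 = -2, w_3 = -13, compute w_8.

Plug in n = 1, 2, 3: A + B + 2C = 3; 2A + B + 4C = -2; 3A + B + 8C = -13.
Subtracting the first from the second: A + 2C = -5.
Subtracting the second from the third: A + 4C = -11.
Solving: C = -3, A = 1, then B = 8.
Hence w_8 = 1·8 + 8 + (-3)·256 = -752.

-752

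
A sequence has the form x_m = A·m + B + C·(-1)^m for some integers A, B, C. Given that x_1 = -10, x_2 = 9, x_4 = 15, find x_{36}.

111

At m = 1, 2, 4: A + B - C = -10; 2A + B + C = 9; 4A + B + C = 15.
Subtracting the first from the second: A + 2C = 19.
Subtracting the second from the third: 2A = 6.
Solving: C = 8, A = 3, then B = -5.
Hence x_{36} = 3·36 + (-5) + 8·1 = 111.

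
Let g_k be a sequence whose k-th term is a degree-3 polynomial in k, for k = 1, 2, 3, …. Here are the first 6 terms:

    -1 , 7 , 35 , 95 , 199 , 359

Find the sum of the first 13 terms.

1st diffs: 8, 28, 60, 104, 160.
2nd diffs: 20, 32, 44, 56.
3rd diffs: 12, 12, 12 (constant).
Newton forward-difference form: g_k = -1 + 8·C(k-1,1) + 20·C(k-1,2) + 12·C(k-1,3).
Continuing: …, 587, 895, 1295, 1799, …, g_{13} = 4055.
Summing k = 1..13 (13 terms) gives 14911.

14911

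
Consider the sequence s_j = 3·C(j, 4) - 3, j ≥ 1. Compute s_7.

C(7, 4) = 35, so s_7 = 102.

102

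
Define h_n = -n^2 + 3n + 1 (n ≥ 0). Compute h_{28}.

-699

h_{28} = -1·28^2 + 3·28 + 1 = -699.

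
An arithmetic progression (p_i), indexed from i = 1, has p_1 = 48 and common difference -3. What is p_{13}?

p_i = 48 + (i - 1)·(-3).
p_{13} = 48 + 12·(-3) = 12.

12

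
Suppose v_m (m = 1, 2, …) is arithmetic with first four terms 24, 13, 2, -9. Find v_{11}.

Common difference d = -11.
v_m = 24 + (m - 1)·(-11).
v_{11} = 24 + 10·(-11) = -86.

-86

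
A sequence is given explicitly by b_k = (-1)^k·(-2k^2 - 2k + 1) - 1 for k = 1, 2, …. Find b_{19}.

758

(-1)^19 = -1; -2k^2 - 2k + 1 at k=19 is -759; so b_{19} = 758.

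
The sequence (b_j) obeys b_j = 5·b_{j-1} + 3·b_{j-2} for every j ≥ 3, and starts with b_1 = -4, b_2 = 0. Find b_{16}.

Compute successive terms:
b_3 = -12; b_4 = -60; b_5 = -336; …; b_{13} = -298454916; b_{14} = -1653852480; b_{15} = -9164627148; b_{16} = -50784693180.

-50784693180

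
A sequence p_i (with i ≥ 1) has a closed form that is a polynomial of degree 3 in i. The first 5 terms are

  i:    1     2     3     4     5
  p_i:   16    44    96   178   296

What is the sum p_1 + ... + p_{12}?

1st diffs: 28, 52, 82, 118.
2nd diffs: 24, 30, 36.
3rd diffs: 6, 6 (constant).
Newton forward-difference form: p_i = 16 + 28·C(i-1,1) + 24·C(i-1,2) + 6·C(i-1,3).
Continuing: …, 456, 664, 926, 1248, …, p_{12} = 2634.
Summing i = 1..12 (12 terms) gives 10290.

10290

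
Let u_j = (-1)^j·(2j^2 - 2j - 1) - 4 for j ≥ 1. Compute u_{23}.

(-1)^23 = -1; 2j^2 - 2j - 1 at j=23 is 1011; so u_{23} = -1015.

-1015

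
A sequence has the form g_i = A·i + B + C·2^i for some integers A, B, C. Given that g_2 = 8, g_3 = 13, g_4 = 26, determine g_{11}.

4069

The three given values yield: 2A + B + 4C = 8; 3A + B + 8C = 13; 4A + B + 16C = 26.
Subtracting the first from the second: A + 4C = 5.
Subtracting the second from the third: A + 8C = 13.
Solving: C = 2, A = -3, then B = 6.
So g_i = -3·i + 6 + 2·2^i; at i=11 this is 4069.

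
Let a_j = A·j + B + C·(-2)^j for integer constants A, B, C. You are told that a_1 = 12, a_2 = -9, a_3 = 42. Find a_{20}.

At j = 1, 2, 3: A + B - 2C = 12; 2A + B + 4C = -9; 3A + B - 8C = 42.
Subtracting the first from the second: A + 6C = -21.
Subtracting the second from the third: A - 12C = 51.
Solving: C = -4, A = 3, then B = 1.
Hence a_{20} = 3·20 + 1 + (-4)·1048576 = -4194243.

-4194243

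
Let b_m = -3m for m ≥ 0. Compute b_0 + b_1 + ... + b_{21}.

Over m = 0..21: Σm = 231.
Total = (-3)·231 = -693.

-693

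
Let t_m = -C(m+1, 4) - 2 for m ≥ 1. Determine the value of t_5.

C(6, 4) = 15, so t_5 = -17.

-17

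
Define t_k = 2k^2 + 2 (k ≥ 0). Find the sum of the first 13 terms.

1326

Over k = 0..12: Σk = 78, Σk² = 650.
Total = (2)·650 + (2)·13 = 1326.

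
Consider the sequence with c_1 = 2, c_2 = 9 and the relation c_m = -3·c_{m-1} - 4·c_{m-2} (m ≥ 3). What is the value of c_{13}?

Iterate the recurrence:
c_3 = -35  c_4 = 69  c_5 = -67  …  c_{10} = 21  c_{11} = -6323  c_{12} = 18885  c_{13} = -31363.

-31363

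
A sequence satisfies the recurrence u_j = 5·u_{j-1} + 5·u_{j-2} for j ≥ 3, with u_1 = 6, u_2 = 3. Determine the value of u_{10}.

Applying the relation repeatedly:
u_3 = 45, u_4 = 240, u_5 = 1425, u_6 = 8325, u_7 = 48750, u_8 = 285375, u_9 = 1670625, u_{10} = 9780000.

9780000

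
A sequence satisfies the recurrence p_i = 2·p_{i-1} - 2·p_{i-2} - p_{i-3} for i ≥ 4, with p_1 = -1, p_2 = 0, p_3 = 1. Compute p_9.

p_4 = 3, p_5 = 4, p_6 = 1, p_7 = -9, p_8 = -24, p_9 = -31.

-31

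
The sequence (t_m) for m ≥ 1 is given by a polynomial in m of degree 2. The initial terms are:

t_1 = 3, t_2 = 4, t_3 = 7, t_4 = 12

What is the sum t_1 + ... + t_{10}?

1st diffs: 1, 3, 5.
2nd diffs: 2, 2 (constant).
Newton forward-difference form: t_m = 3 + 1·C(m-1,1) + 2·C(m-1,2).
Continuing: …, 19, 28, 39, 52, …, t_{10} = 84.
Summing m = 1..10 (10 terms) gives 315.

315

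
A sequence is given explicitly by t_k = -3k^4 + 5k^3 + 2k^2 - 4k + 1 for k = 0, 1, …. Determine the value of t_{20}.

-439279

t_{20} = -3·20^4 + 5·20^3 + 2·20^2 - 4·20 + 1 = -439279.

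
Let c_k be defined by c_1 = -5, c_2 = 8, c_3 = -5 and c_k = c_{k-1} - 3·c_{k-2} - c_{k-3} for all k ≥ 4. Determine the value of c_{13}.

Applying the relation repeatedly:
c_4 = -24, c_5 = -17, c_6 = 60, c_7 = 135, c_8 = -28, c_9 = -493, c_{10} = -544, c_{11} = 963, c_{12} = 3088, c_{13} = 743.

743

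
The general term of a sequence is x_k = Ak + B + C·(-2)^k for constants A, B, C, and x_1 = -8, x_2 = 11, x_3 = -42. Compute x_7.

Write the equations: A + B - 2C = -8; 2A + B + 4C = 11; 3A + B - 8C = -42.
Subtracting the first from the second: A + 6C = 19.
Subtracting the second from the third: A - 12C = -53.
Solving: C = 4, A = -5, then B = 5.
Therefore x_7 = -35 + 5 + 4·(-128) = -542.

-542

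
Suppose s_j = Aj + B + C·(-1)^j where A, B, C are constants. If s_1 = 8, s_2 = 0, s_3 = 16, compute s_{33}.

Write the equations: A + B - C = 8; 2A + B + C = 0; 3A + B - C = 16.
Subtracting the first from the second: A + 2C = -8.
Subtracting the second from the third: A - 2C = 16.
Solving: C = -6, A = 4, then B = -2.
Hence s_{33} = 4·33 + (-2) + (-6)·(-1) = 136.

136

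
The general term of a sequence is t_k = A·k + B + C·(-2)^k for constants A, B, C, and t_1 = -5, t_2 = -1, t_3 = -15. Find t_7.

Write the equations: A + B - 2C = -5; 2A + B + 4C = -1; 3A + B - 8C = -15.
Subtracting the first from the second: A + 6C = 4.
Subtracting the second from the third: A - 12C = -14.
Solving: C = 1, A = -2, then B = -1.
Therefore t_7 = -14 + (-1) + 1·(-128) = -143.

-143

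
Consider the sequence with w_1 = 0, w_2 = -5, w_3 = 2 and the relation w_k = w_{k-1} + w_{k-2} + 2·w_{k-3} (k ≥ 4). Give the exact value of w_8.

-59

Step forward from the initial values:
w_4 = -3; w_5 = -11; w_6 = -10; w_7 = -27; w_8 = -59.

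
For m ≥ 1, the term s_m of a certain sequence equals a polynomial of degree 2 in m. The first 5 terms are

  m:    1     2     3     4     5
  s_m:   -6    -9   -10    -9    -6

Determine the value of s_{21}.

1st diffs: -3, -1, 1, 3.
2nd diffs: 2, 2, 2 (constant).
Newton forward-difference form: s_m = -6 + (-3)·C(m-1,1) + 2·C(m-1,2).
At m = 21: m-1 = 20, so s_{21} = -6 - 60 + 380 = 314.

314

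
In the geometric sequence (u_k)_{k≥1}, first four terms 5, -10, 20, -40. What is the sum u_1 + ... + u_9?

Common ratio r = -2.
u_k = 5·(-2)^(k-1).
S = 5·((-2)^9 - 1)/(-2 - 1) = 5·(-512 - 1)/(-3) = 855.

855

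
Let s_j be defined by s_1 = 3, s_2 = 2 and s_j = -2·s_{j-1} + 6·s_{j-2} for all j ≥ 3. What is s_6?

Compute successive terms:
s_3 = 14  s_4 = -16  s_5 = 116  s_6 = -328.

-328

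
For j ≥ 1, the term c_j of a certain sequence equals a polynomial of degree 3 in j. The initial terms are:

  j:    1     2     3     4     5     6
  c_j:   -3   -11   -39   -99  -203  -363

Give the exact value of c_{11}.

-2423

1st diffs: -8, -28, -60, -104, -160.
2nd diffs: -20, -32, -44, -56.
3rd diffs: -12, -12, -12 (constant).
Newton forward-difference form: c_j = -3 + (-8)·C(j-1,1) + (-20)·C(j-1,2) + (-12)·C(j-1,3).
At j = 11: j-1 = 10, so c_{11} = -3 - 80 - 900 - 1440 = -2423.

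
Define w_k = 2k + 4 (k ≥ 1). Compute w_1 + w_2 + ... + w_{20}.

Over k = 1..20: Σk = 210.
Total = (2)·210 + (4)·20 = 500.

500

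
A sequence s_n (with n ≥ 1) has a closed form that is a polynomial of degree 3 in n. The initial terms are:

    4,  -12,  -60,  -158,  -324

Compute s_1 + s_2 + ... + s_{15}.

-40750

1st diffs: -16, -48, -98, -166.
2nd diffs: -32, -50, -68.
3rd diffs: -18, -18 (constant).
Newton forward-difference form: s_n = 4 + (-16)·C(n-1,1) + (-32)·C(n-1,2) + (-18)·C(n-1,3).
Continuing: …, -576, -932, -1410, -2028, …, s_{15} = -9684.
Summing n = 1..15 (15 terms) gives -40750.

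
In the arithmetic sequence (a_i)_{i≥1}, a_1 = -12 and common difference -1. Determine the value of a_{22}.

a_i = -12 + (i - 1)·(-1).
a_{22} = -12 + 21·(-1) = -33.

-33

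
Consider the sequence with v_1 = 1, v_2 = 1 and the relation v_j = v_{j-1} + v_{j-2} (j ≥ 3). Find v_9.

34

Step forward from the initial values:
v_3 = 2;  v_4 = 3;  v_5 = 5;  v_6 = 8;  v_7 = 13;  v_8 = 21;  v_9 = 34.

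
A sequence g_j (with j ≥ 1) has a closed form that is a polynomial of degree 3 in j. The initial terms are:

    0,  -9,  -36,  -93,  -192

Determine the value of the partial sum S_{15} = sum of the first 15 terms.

1st diffs: -9, -27, -57, -99.
2nd diffs: -18, -30, -42.
3rd diffs: -12, -12 (constant).
Newton forward-difference form: g_j = (-9)·C(j-1,1) + (-18)·C(j-1,2) + (-12)·C(j-1,3).
Continuing: …, -345, -564, -861, -1248, …, g_{15} = -6132.
Summing j = 1..15 (15 terms) gives -25515.

-25515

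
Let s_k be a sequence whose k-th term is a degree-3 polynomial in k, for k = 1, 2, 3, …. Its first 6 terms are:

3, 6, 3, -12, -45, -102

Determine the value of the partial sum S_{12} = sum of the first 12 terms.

-4056

1st diffs: 3, -3, -15, -33, -57.
2nd diffs: -6, -12, -18, -24.
3rd diffs: -6, -6, -6 (constant).
So s_k = -k^3 + 3k^2 + k.
Continuing: …, -189, -312, -477, -690, …, s_{12} = -1284.
Summing k = 1..12 (12 terms) gives -4056.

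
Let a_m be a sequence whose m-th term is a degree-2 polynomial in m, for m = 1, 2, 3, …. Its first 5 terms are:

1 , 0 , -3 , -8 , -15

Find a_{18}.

1st diffs: -1, -3, -5, -7.
2nd diffs: -2, -2, -2 (constant).
Newton forward-difference form: a_m = 1 + (-1)·C(m-1,1) + (-2)·C(m-1,2).
At m = 18: m-1 = 17, so a_{18} = 1 - 17 - 272 = -288.

-288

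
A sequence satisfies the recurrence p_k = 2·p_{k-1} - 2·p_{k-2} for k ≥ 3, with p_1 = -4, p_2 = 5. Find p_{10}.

80

Iterate the recurrence:
p_3 = 18, p_4 = 26, p_5 = 16, p_6 = -20, p_7 = -72, p_8 = -104, p_9 = -64, p_{10} = 80.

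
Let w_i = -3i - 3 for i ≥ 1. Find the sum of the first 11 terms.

Over i = 1..11: Σi = 66.
Total = (-3)·66 + (-3)·11 = -231.

-231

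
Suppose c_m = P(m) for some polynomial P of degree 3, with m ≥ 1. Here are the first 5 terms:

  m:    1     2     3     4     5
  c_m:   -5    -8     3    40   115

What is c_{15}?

1st diffs: -3, 11, 37, 75.
2nd diffs: 14, 26, 38.
3rd diffs: 12, 12 (constant).
Newton forward-difference form: c_m = -5 + (-3)·C(m-1,1) + 14·C(m-1,2) + 12·C(m-1,3).
At m = 15: m-1 = 14, so c_{15} = -5 - 42 + 1274 + 4368 = 5595.

5595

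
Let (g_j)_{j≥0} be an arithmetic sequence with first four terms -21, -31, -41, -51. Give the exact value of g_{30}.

-321

Common difference d = -10.
g_j = -21 + (j - 0)·(-10).
g_{30} = -21 + 30·(-10) = -321.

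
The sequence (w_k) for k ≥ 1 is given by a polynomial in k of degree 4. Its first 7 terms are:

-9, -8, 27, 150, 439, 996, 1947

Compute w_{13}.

1st diffs: 1, 35, 123, 289, 557, 951.
2nd diffs: 34, 88, 166, 268, 394.
3rd diffs: 54, 78, 102, 126.
4th diffs: 24, 24, 24 (constant).
Newton forward-difference form: w_k = -9 + 1·C(k-1,1) + 34·C(k-1,2) + 54·C(k-1,3) + 24·C(k-1,4).
At k = 13: k-1 = 12, so w_{13} = -9 + 12 + 2244 + 11880 + 11880 = 26007.

26007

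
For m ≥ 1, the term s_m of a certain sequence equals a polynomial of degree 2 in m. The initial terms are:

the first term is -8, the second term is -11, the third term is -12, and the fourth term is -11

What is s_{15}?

132

1st diffs: -3, -1, 1.
2nd diffs: 2, 2 (constant).
Newton forward-difference form: s_m = -8 + (-3)·C(m-1,1) + 2·C(m-1,2).
At m = 15: m-1 = 14, so s_{15} = -8 - 42 + 182 = 132.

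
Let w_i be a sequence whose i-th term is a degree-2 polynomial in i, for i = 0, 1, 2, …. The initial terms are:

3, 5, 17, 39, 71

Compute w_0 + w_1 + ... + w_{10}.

1793

1st diffs: 2, 12, 22, 32.
2nd diffs: 10, 10, 10 (constant).
Newton forward-difference form: w_i = 3 + 2·C(i,1) + 10·C(i,2).
Continuing: …, 113, 165, 227, 299, …, w_{10} = 473.
Summing i = 0..10 (11 terms) gives 1793.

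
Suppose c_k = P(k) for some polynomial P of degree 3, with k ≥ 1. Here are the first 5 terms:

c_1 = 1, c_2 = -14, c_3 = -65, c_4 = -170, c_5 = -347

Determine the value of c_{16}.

-12194

1st diffs: -15, -51, -105, -177.
2nd diffs: -36, -54, -72.
3rd diffs: -18, -18 (constant).
Newton forward-difference form: c_k = 1 + (-15)·C(k-1,1) + (-36)·C(k-1,2) + (-18)·C(k-1,3).
At k = 16: k-1 = 15, so c_{16} = 1 - 225 - 3780 - 8190 = -12194.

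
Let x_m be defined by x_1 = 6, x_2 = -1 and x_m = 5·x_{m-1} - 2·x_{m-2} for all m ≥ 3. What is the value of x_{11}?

Applying the relation repeatedly:
x_3 = -17;  x_4 = -83;  x_5 = -381;  x_6 = -1739;  x_7 = -7933;  x_8 = -36187;  x_9 = -165069;  x_{10} = -752971;  x_{11} = -3434717.

-3434717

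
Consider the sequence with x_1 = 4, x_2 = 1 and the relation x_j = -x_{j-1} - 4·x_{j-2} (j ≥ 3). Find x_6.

-107

Applying the relation repeatedly:
x_3 = -17  x_4 = 13  x_5 = 55  x_6 = -107.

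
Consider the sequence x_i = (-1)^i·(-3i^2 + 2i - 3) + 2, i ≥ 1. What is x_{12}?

(-1)^12 = 1; -3i^2 + 2i - 3 at i=12 is -411; so x_{12} = -409.

-409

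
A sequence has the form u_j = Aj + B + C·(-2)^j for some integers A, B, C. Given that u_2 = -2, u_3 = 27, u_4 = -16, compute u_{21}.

The three given values yield: 2A + B + 4C = -2; 3A + B - 8C = 27; 4A + B + 16C = -16.
Subtracting the first from the second: A - 12C = 29.
Subtracting the second from the third: A + 24C = -43.
Solving: C = -2, A = 5, then B = -4.
Hence u_{21} = 5·21 + (-4) + (-2)·(-2097152) = 4194405.

4194405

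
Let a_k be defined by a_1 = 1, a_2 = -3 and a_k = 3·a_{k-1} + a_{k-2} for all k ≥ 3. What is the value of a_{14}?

Step forward from the initial values:
a_3 = -8, a_4 = -27, a_5 = -89, …, a_{11} = -115541, a_{12} = -381606, a_{13} = -1260359, a_{14} = -4162683.

-4162683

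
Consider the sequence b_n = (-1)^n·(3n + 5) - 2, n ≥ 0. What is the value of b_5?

-22

(-1)^5 = -1; 3n + 5 at n=5 is 20; so b_5 = -22.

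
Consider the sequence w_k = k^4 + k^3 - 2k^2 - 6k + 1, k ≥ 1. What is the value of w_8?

4433

w_8 = 1·8^4 + 1·8^3 - 2·8^2 - 6·8 + 1 = 4433.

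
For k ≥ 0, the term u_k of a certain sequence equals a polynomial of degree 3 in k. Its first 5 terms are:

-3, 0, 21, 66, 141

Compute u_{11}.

2010

1st diffs: 3, 21, 45, 75.
2nd diffs: 18, 24, 30.
3rd diffs: 6, 6 (constant).
Newton forward-difference form: u_k = -3 + 3·C(k,1) + 18·C(k,2) + 6·C(k,3).
At k = 11: k = 11, so u_{11} = -3 + 33 + 990 + 990 = 2010.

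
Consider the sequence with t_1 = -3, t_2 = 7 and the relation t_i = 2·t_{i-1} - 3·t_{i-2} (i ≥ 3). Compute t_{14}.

Step forward from the initial values:
t_3 = 23, t_4 = 25, t_5 = -19, …, t_{11} = 503, t_{12} = -2039, t_{13} = -5587, t_{14} = -5057.

-5057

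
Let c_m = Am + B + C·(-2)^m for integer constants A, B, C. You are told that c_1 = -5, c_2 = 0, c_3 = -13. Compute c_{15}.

The three given values yield: A + B - 2C = -5; 2A + B + 4C = 0; 3A + B - 8C = -13.
Subtracting the first from the second: A + 6C = 5.
Subtracting the second from the third: A - 12C = -13.
Solving: C = 1, A = -1, then B = -2.
Therefore c_{15} = -15 + (-2) + 1·(-32768) = -32785.

-32785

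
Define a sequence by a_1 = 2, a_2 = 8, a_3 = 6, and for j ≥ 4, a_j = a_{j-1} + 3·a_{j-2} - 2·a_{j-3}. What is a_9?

542

Compute successive terms:
a_4 = 26; a_5 = 28; a_6 = 94; a_7 = 126; a_8 = 352; a_9 = 542.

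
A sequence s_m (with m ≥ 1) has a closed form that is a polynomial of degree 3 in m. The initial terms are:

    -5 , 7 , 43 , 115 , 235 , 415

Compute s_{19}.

13675

1st diffs: 12, 36, 72, 120, 180.
2nd diffs: 24, 36, 48, 60.
3rd diffs: 12, 12, 12 (constant).
So s_m = 2m^3 - 2m - 5.
Evaluating at m = 19 gives s_{19} = 13675.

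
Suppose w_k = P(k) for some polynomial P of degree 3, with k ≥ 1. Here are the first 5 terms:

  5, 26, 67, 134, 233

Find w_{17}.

1st diffs: 21, 41, 67, 99.
2nd diffs: 20, 26, 32.
3rd diffs: 6, 6 (constant).
Newton forward-difference form: w_k = 5 + 21·C(k-1,1) + 20·C(k-1,2) + 6·C(k-1,3).
At k = 17: k-1 = 16, so w_{17} = 5 + 336 + 2400 + 3360 = 6101.

6101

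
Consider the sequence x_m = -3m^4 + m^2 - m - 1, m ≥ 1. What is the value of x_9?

-19612

x_9 = -3·9^4 + 1·9^2 - 1·9 - 1 = -19612.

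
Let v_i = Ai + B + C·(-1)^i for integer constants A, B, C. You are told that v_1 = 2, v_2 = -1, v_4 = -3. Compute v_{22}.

At i = 1, 2, 4: A + B - C = 2; 2A + B + C = -1; 4A + B + C = -3.
Subtracting the first from the second: A + 2C = -3.
Subtracting the second from the third: 2A = -2.
Solving: C = -1, A = -1, then B = 2.
Therefore v_{22} = -22 + 2 + (-1)·1 = -21.

-21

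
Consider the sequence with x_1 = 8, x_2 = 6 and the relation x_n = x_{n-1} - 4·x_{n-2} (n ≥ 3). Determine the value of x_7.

38

Applying the relation repeatedly:
x_3 = -26  x_4 = -50  x_5 = 54  x_6 = 254  x_7 = 38.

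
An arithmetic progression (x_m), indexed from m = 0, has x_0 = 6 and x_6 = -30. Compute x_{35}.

-204

Common difference d = (-30 - 6) / (6 - 0) = -6.
x_m = 6 + (m - 0)·(-6).
x_{35} = 6 + 35·(-6) = -204.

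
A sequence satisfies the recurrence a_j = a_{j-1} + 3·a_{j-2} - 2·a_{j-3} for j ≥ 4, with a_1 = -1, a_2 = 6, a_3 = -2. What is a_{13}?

a_4 = 18;  a_5 = 0;  a_6 = 58;  a_7 = 22;  a_8 = 196;  a_9 = 146;  a_{10} = 690;  a_{11} = 736;  a_{12} = 2514;  a_{13} = 3342.

3342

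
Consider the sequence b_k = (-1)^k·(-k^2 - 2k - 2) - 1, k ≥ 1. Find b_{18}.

-363

(-1)^18 = 1; -k^2 - 2k - 2 at k=18 is -362; so b_{18} = -363.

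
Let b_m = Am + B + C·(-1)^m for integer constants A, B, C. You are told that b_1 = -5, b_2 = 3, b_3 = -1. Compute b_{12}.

23

At m = 1, 2, 3: A + B - C = -5; 2A + B + C = 3; 3A + B - C = -1.
Subtracting the first from the second: A + 2C = 8.
Subtracting the second from the third: A - 2C = -4.
Solving: C = 3, A = 2, then B = -4.
Therefore b_{12} = 24 + (-4) + 3·1 = 23.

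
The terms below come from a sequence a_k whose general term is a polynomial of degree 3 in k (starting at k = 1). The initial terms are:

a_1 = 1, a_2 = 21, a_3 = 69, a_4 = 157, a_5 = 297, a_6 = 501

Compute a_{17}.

1st diffs: 20, 48, 88, 140, 204.
2nd diffs: 28, 40, 52, 64.
3rd diffs: 12, 12, 12 (constant).
So a_k = 2k^3 + 2k^2 - 3.
Evaluating at k = 17 gives a_{17} = 10401.

10401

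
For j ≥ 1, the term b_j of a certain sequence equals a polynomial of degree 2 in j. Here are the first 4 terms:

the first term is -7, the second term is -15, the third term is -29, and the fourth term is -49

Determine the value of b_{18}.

1st diffs: -8, -14, -20.
2nd diffs: -6, -6 (constant).
Newton forward-difference form: b_j = -7 + (-8)·C(j-1,1) + (-6)·C(j-1,2).
At j = 18: j-1 = 17, so b_{18} = -7 - 136 - 816 = -959.

-959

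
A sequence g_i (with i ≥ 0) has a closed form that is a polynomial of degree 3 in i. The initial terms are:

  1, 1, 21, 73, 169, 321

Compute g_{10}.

2341

1st diffs: 0, 20, 52, 96, 152.
2nd diffs: 20, 32, 44, 56.
3rd diffs: 12, 12, 12 (constant).
So g_i = 2i^3 + 4i^2 - 6i + 1.
Evaluating at i = 10 gives g_{10} = 2341.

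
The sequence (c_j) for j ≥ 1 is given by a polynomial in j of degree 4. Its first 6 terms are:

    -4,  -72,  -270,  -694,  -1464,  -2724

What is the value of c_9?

-11244

1st diffs: -68, -198, -424, -770, -1260.
2nd diffs: -130, -226, -346, -490.
3rd diffs: -96, -120, -144.
4th diffs: -24, -24 (constant).
Newton forward-difference form: c_j = -4 + (-68)·C(j-1,1) + (-130)·C(j-1,2) + (-96)·C(j-1,3) + (-24)·C(j-1,4).
At j = 9: j-1 = 8, so c_9 = -4 - 544 - 3640 - 5376 - 1680 = -11244.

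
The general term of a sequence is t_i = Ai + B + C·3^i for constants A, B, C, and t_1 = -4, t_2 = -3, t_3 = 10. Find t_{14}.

4782897

Write the equations: A + B + 3C = -4; 2A + B + 9C = -3; 3A + B + 27C = 10.
Subtracting the first from the second: A + 6C = 1.
Subtracting the second from the third: A + 18C = 13.
Solving: C = 1, A = -5, then B = -2.
Hence t_{14} = -5·14 + (-2) + 1·4782969 = 4782897.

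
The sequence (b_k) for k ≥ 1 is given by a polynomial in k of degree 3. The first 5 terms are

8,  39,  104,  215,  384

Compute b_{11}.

1st diffs: 31, 65, 111, 169.
2nd diffs: 34, 46, 58.
3rd diffs: 12, 12 (constant).
Newton forward-difference form: b_k = 8 + 31·C(k-1,1) + 34·C(k-1,2) + 12·C(k-1,3).
At k = 11: k-1 = 10, so b_{11} = 8 + 310 + 1530 + 1440 = 3288.

3288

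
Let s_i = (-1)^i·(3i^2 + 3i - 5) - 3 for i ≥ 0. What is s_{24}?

1792

(-1)^24 = 1; 3i^2 + 3i - 5 at i=24 is 1795; so s_{24} = 1792.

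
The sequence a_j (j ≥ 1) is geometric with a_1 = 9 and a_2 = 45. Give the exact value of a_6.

28125

Common ratio r = 5.
a_j = 9·5^(j-1).
a_6 = 9·5^5 = 28125.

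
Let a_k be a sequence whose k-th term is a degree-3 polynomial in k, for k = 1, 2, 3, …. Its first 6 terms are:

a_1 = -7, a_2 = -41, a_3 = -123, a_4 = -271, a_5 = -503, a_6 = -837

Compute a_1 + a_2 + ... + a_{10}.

1st diffs: -34, -82, -148, -232, -334.
2nd diffs: -48, -66, -84, -102.
3rd diffs: -18, -18, -18 (constant).
Newton forward-difference form: a_k = -7 + (-34)·C(k-1,1) + (-48)·C(k-1,2) + (-18)·C(k-1,3).
Continuing: -1291, -1883, -2631, -3553.
Summing k = 1..10 (10 terms) gives -11140.

-11140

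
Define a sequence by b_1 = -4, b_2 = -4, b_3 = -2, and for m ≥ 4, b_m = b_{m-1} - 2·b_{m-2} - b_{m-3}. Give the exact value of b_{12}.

-222

Iterate the recurrence:
b_4 = 10; b_5 = 18; b_6 = 0; b_7 = -46; b_8 = -64; b_9 = 28; b_{10} = 202; b_{11} = 210; b_{12} = -222.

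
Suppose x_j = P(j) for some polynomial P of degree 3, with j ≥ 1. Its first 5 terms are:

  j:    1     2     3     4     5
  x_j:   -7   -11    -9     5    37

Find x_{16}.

1st diffs: -4, 2, 14, 32.
2nd diffs: 6, 12, 18.
3rd diffs: 6, 6 (constant).
Newton forward-difference form: x_j = -7 + (-4)·C(j-1,1) + 6·C(j-1,2) + 6·C(j-1,3).
At j = 16: j-1 = 15, so x_{16} = -7 - 60 + 630 + 2730 = 3293.

3293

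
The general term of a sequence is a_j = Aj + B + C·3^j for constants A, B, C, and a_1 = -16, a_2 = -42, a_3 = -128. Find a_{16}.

At j = 1, 2, 3: A + B + 3C = -16; 2A + B + 9C = -42; 3A + B + 27C = -128.
Subtracting the first from the second: A + 6C = -26.
Subtracting the second from the third: A + 18C = -86.
Solving: C = -5, A = 4, then B = -5.
So a_j = 4·j + (-5) + (-5)·3^j; at j=16 this is -215233546.

-215233546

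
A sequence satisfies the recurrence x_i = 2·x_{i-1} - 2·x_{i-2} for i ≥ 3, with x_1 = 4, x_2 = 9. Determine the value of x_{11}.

160

x_3 = 10; x_4 = 2; x_5 = -16; x_6 = -36; x_7 = -40; x_8 = -8; x_9 = 64; x_{10} = 144; x_{11} = 160.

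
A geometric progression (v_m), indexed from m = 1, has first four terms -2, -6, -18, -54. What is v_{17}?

-86093442

Common ratio r = 3.
v_m = (-2)·3^(m-1).
v_{17} = (-2)·3^16 = -86093442.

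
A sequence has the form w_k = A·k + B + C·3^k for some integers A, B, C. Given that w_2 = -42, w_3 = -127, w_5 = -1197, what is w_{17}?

Write the equations: 2A + B + 9C = -42; 3A + B + 27C = -127; 5A + B + 243C = -1197.
Subtracting the first from the second: A + 18C = -85.
Subtracting the second from the third: 2A + 216C = -1070.
Solving: C = -5, A = 5, then B = -7.
So w_k = 5·k + (-7) + (-5)·3^k; at k=17 this is -645700737.

-645700737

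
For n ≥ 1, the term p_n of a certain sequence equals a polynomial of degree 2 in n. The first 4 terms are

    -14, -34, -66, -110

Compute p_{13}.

1st diffs: -20, -32, -44.
2nd diffs: -12, -12 (constant).
Newton forward-difference form: p_n = -14 + (-20)·C(n-1,1) + (-12)·C(n-1,2).
At n = 13: n-1 = 12, so p_{13} = -14 - 240 - 792 = -1046.

-1046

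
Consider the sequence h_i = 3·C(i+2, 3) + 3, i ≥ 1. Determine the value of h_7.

255

C(9, 3) = 84, so h_7 = 255.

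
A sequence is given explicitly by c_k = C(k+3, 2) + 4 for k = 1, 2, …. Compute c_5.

C(8, 2) = 28, so c_5 = 32.

32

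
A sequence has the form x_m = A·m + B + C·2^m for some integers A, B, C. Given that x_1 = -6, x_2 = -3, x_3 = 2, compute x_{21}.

2097164

Plug in m = 1, 2, 3: A + B + 2C = -6; 2A + B + 4C = -3; 3A + B + 8C = 2.
Subtracting the first from the second: A + 2C = 3.
Subtracting the second from the third: A + 4C = 5.
Solving: C = 1, A = 1, then B = -9.
Hence x_{21} = 1·21 + (-9) + 1·2097152 = 2097164.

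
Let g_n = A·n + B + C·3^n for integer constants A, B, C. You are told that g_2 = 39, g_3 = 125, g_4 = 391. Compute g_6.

The three given values yield: 2A + B + 9C = 39; 3A + B + 27C = 125; 4A + B + 81C = 391.
Subtracting the first from the second: A + 18C = 86.
Subtracting the second from the third: A + 54C = 266.
Solving: C = 5, A = -4, then B = 2.
So g_n = -4·n + 2 + 5·3^n; at n=6 this is 3623.

3623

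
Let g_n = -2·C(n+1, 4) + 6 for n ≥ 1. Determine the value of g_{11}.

C(12, 4) = 495, so g_{11} = -984.

-984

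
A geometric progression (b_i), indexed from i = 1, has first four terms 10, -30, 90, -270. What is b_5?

Common ratio r = -3.
b_i = 10·(-3)^(i-1).
b_5 = 10·(-3)^4 = 810.

810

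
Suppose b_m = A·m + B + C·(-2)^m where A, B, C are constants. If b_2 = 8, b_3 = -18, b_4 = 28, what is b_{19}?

-1048610

The three given values yield: 2A + B + 4C = 8; 3A + B - 8C = -18; 4A + B + 16C = 28.
Subtracting the first from the second: A - 12C = -26.
Subtracting the second from the third: A + 24C = 46.
Solving: C = 2, A = -2, then B = 4.
Hence b_{19} = -2·19 + 4 + 2·(-524288) = -1048610.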